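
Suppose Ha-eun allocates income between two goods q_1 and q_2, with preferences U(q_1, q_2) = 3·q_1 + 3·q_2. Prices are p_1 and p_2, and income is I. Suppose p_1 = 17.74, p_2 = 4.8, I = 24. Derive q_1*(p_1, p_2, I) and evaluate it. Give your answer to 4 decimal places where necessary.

q_2 gives more utility per dollar, so spend all income on q_2: q_2* = I/p_2, q_1* = 0.
Numerically: q_1* = 0, q_2* = 5.

q_1* = 0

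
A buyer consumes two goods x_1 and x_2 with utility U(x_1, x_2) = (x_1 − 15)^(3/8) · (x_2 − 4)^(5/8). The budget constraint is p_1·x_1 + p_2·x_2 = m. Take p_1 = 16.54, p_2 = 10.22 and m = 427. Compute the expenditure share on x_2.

share on x_2 = 0.2978

MRS = (3/5)·(x_2−4)/(x_1−15). Tangency with p_1/p_2 gives x_2−4 = (5/3)·(p_1/p_2)·(x_1−15).
After buying the subsistence bundle (15, 4), a share 0.375 of the remaining income goes to x_1: x_1* = 15 + 0.375·(m − 15p_1 − 4p_2)/p_1.
Discretionary income = 427 − 15·16.54 − 4·10.22 = 138.02; x_1* = 15 + 0.375·138.02/16.54 = 18.1292; x_2* = 4 + 0.625·138.02/10.22 = 12.4406.
Expenditure on x_2: 10.22·12.4406 = 127.1425; share = 0.2978.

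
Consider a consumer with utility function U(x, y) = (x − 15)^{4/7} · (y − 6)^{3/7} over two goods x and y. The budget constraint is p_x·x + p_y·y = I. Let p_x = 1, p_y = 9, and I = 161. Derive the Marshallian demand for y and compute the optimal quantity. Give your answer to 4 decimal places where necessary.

y* = 10.381

Let x' = x−15, y' = y−6. MRS = (4/3)·y'/x' = p_x/p_y.
Substituting into the budget: x* = 15 + 4/7·(I − 15·p_x − 6·p_y)/p_x, and y* = 6 + 3/7·(…)/p_y.
Discretionary income = 161 − 15·1 − 6·9 = 92; y* = 6 + 3/7·92/9 = 10.381.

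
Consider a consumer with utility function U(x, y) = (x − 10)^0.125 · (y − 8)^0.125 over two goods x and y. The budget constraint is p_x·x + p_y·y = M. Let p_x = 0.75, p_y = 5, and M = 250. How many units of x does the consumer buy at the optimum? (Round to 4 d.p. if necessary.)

Let x' = x−10, y' = y−8. MRS = y'/x' = p_x/p_y.
After buying the subsistence bundle (10, 8), a share 0.5 of the remaining income goes to x: x* = 10 + 0.5·(M − 10p_x − 8p_y)/p_x.
Discretionary income = 250 − 10·0.75 − 8·5 = 202.5; x* = 10 + 0.5·202.5/0.75 = 145.

x* = 145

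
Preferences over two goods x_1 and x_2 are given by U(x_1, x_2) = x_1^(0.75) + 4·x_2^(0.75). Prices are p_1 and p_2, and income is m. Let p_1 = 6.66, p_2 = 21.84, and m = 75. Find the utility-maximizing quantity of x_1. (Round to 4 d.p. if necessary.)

MU_x_1 ∝ x_1^(-0.25), MU_x_2 ∝ 4·x_2^(-0.25), so MRS = (1/4)·(x_2/x_1)^(0.25) = p_1/p_2.
Solve for the ratio: x_2/x_1 = [4·p_1/p_2]^(4).
With the ratio pinned down, the budget gives x_1* = m/(p_1 + p_2·(x_2/x_1)) and x_2* = (x_2/x_1)·x_1*.
Numerically x_2/x_1 = 2.213739, so x_1* = 75/(6.66 + 21.84·2.213739) = 1.3634.

x_1* = 1.3634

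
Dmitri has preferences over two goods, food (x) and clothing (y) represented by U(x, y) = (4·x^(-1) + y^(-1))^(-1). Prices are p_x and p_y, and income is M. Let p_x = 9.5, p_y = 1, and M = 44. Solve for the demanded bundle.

x* = 3.9851, y* = 6.1415

MU_x ∝ 4·x^(-2), MU_y ∝ y^(-2), so MRS = 4·(y/x)^(2) = p_x/p_y.
Hence y/x = ((1/4)·p_x/p_y)^(1/(2)), i.e. raised to the 0.5 power.
With the ratio pinned down, the budget gives x* = M/(p_x + p_y·(y/x)) and y* = (y/x)·x*.
Numerically y/x = 1.541104, so x* = 44/(9.5 + 1·1.541104) = 3.9851 and y* = 1.541104·3.9851 = 6.1415.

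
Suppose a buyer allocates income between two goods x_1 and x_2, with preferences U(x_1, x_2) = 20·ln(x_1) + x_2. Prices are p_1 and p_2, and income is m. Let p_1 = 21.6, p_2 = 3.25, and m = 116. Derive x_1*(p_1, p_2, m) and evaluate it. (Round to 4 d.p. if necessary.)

x_1* = 3.0093

So x_1*(p_1,p_2) = 20·p_2/p_1, independent of income; and x_2* = (m − 20·p_2)/p_2.
At the given prices: x_1* = 20·3.25/21.6 = 3.0093.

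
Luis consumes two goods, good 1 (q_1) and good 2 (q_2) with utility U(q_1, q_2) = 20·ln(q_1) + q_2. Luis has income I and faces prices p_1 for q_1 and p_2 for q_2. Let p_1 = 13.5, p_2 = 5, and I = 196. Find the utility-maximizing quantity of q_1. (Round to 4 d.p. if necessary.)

MU_q_1 = 20/q_1, MU_q_2 = 1. Tangency: 20/q_1 = p_1/p_2.
So q_1*(p_1,p_2) = 20·p_2/p_1, independent of income; and q_2* = (I − 20·p_2)/p_2.
At the given prices: q_1* = 20·5/13.5 = 7.4074.

q_1* = 7.4074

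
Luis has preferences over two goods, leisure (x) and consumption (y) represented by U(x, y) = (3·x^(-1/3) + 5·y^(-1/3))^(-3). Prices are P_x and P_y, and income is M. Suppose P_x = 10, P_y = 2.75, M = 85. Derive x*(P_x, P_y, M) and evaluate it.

x* = 4.1217

MRS = MU_x/MU_y = (3/5)·(y/x)^(4/3). Set equal to P_x/P_y.
Solve for the ratio: y/x = [(5/3)·P_x/P_y]^(0.75).
With the ratio pinned down, the budget gives x* = M/(P_x + P_y·(y/x)) and y* = (y/x)·x*.
Numerically y/x = 3.862665, so x* = 85/(10 + 2.75·3.862665) = 4.1217.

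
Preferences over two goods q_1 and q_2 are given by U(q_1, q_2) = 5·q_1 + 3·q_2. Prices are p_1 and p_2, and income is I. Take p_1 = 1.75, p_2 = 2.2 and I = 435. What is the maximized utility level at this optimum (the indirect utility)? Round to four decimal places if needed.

q_1 gives more utility per dollar, so spend all income on q_1: q_1* = I/p_1, q_2* = 0.
Numerically: q_1* = 248.5714, q_2* = 0.
Utility at the optimum: U(248.5714, 0) = 1242.8571.

V = 1242.8571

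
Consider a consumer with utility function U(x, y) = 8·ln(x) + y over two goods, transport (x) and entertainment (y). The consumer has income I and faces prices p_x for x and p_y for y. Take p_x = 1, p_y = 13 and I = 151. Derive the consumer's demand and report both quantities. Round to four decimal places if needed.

x* = 104, y* = 3.6154

Set MRS = p_x/p_y: (8/x)/1 = p_x/p_y.
So x*(p_x,p_y) = 8·p_y/p_x, independent of income; and y* = (I − 8·p_y)/p_y.
At the given prices: x* = 8·13/1 = 104, and y* = 3.6154.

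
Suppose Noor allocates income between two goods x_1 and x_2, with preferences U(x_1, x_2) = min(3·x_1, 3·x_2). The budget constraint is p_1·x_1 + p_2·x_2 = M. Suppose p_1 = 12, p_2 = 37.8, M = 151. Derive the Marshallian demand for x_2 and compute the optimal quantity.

Leontief preferences: the optimum is at the kink where x_1/3 = x_2/3, i.e. x_2 = x_1.
Budget: p_1·x_1 + p_2·x_1 = M, so (3·p_1 + 3·p_2)·x_1 = 3·M.
Demand: x_1*(p_1,p_2,M) = 3·M/(3·p_1 + 3·p_2), x_2* = 3·M/(3·p_1 + 3·p_2).
Here 3·12 + 3·37.8 = 149.4, giving x_2* = 3.0321.

x_2* = 3.0321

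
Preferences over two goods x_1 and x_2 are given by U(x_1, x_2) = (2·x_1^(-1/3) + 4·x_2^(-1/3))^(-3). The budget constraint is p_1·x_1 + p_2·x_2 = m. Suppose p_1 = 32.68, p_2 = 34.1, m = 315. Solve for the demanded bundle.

x_1* = 3.5703, x_2* = 5.8159

Substitute x_2 = (x_2/x_1)·x_1 into the budget: x_1* = m/(p_1 + p_2·(x_2/x_1)).
Numerically x_2/x_1 = 1.628989, so x_1* = 315/(32.68 + 34.1·1.628989) = 3.5703 and x_2* = 1.628989·3.5703 = 5.8159.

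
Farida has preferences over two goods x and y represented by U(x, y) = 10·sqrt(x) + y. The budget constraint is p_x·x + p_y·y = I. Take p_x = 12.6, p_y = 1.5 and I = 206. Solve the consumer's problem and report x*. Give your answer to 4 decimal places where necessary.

Set MRS = p_x/p_y: 5·x^(−1/2) = p_x/p_y.
Thus x* = (5·p_y/p_x)² — independent of I — with the rest of income spent on y.
Plugging in: x* = (5·1.5/12.6)² = 0.3543.

x* = 0.3543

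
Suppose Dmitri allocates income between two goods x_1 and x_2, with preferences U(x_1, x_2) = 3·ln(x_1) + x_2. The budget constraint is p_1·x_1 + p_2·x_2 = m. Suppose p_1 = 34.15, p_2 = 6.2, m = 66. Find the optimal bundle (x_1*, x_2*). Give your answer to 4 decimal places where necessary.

x_1* = 0.5447, x_2* = 7.6452

Set MRS = p_1/p_2: (3/x_1)/1 = p_1/p_2.
So x_1*(p_1,p_2) = 3·p_2/p_1, independent of income; and x_2* = (m − 3·p_2)/p_2.
At the given prices: x_1* = 3·6.2/34.15 = 0.5447, and x_2* = 7.6452.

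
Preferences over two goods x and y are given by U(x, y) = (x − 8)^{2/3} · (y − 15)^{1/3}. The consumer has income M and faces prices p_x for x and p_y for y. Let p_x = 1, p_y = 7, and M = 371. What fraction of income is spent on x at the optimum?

share on x = 0.4852

Let x' = x−8, y' = y−15. MRS = 2·y'/x' = p_x/p_y.
After buying the subsistence bundle (8, 15), a share 2/3 of the remaining income goes to x: x* = 8 + 2/3·(M − 8p_x − 15p_y)/p_x.
Discretionary income = 371 − 8·1 − 15·7 = 258; x* = 8 + 2/3·258/1 = 180; y* = 15 + 1/3·258/7 = 27.2857.
Expenditure on x: 1·180 = 180; share = 0.4852.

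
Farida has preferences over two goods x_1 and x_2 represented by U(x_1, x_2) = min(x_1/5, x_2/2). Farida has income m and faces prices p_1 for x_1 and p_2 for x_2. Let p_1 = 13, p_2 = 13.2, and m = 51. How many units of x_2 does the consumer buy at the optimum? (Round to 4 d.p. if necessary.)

Leontief preferences: the optimum is at the kink where x_1/5 = x_2/2, i.e. x_2 = (2/5)·x_1.
Budget: p_1·x_1 + p_2·(2/5)·x_1 = m, so (5·p_1 + 2·p_2)·x_1 = 5·m.
Demand: x_1*(p_1,p_2,m) = 5·m/(5·p_1 + 2·p_2), x_2* = 2·m/(5·p_1 + 2·p_2).
Here 5·13 + 2·13.2 = 91.4, giving x_2* = 1.116.

x_2* = 1.116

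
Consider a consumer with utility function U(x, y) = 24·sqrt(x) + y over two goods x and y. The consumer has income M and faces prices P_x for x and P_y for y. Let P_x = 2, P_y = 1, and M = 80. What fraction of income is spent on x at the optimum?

share on x = 0.9

Set MRS = P_x/P_y: 12·x^(−1/2) = P_x/P_y.
Solve: √x = 12·P_y/P_x, so x*(P_x,P_y) = (12·P_y/P_x)², and y* = (M − P_x·x*)/P_y.
Plugging in: x* = (12·1/2)² = 36, y* = 8.
Expenditure on x: 2·36 = 72; share = 0.9.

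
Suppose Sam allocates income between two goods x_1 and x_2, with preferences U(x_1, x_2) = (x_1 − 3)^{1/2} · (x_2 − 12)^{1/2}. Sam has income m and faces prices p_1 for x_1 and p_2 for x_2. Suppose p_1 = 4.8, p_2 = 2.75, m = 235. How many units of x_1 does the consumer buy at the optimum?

MRS = (x_2−12)/(x_1−3). Tangency with p_1/p_2 gives x_2−12 = (p_1/p_2)·(x_1−3).
Substituting into the budget: x_1* = 3 + 0.5·(m − 3·p_1 − 12·p_2)/p_1, and x_2* = 12 + 0.5·(…)/p_2.
Discretionary income = 235 − 3·4.8 − 12·2.75 = 187.6; x_1* = 3 + 0.5·187.6/4.8 = 22.5417.

x_1* = 22.5417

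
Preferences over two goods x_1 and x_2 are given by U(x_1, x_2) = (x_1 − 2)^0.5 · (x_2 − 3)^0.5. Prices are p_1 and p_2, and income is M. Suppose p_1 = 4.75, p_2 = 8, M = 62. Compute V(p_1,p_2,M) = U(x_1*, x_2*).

This is Cobb-Douglas in (x_1−2, x_2−3): tangency gives 0.5·p_2·(x_2−3) = 0.5·p_1·(x_1−2).
Substituting into the budget: x_1* = 2 + 0.5·(M − 2·p_1 − 3·p_2)/p_1, and x_2* = 3 + 0.5·(…)/p_2.
Discretionary income = 62 − 2·4.75 − 3·8 = 28.5; x_1* = 2 + 0.5·28.5/4.75 = 5; x_2* = 3 + 0.5·28.5/8 = 4.7812.
Utility at the optimum: U(5, 4.7812) = 2.3117.

V = 2.3117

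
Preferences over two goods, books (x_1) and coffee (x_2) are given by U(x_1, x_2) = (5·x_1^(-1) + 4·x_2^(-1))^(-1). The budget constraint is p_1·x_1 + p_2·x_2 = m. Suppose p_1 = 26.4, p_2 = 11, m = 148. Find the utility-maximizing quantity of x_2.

From the CES first-order condition, (5/4)·(x_2/x_1)^(2) = p_1/p_2.
Solve for the ratio: x_2/x_1 = [(4/5)·p_1/p_2]^(0.5).
Substitute x_2 = (x_2/x_1)·x_1 into the budget: x_1* = m/(p_1 + p_2·(x_2/x_1)).
Numerically x_2/x_1 = 1.385641, so x_1* = 148/(26.4 + 11·1.385641) = 3.5541 and x_2* = 1.385641·3.5541 = 4.9247.

x_2* = 4.9247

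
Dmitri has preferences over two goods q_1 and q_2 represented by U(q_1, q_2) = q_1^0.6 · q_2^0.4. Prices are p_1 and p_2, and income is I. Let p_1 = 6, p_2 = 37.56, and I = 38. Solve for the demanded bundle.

q_1* = 3.8, q_2* = 0.4047

MU_q_1/MU_q_2 = (0.6·q_2)/(0.4·q_1); tangency sets this equal to p_1/p_2.
Rearranging, p_2·q_2 = (2/3)·p_1·q_1. Substituting into the budget gives p_1·q_1·(1 + (2/3)) = I.
Demand: q_1*(p_1,p_2,I) = 0.6·I/p_1 and q_2* = 0.4·I/p_2.
At p_1=6, p_2=37.56, I=38: q_1* = 0.6·38/6 = 3.8, q_2* = 0.4047.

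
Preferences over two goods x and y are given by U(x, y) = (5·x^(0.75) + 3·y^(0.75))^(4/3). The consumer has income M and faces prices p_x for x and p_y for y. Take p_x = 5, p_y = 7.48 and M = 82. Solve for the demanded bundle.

From the CES first-order condition, (5/3)·(y/x)^(0.25) = p_x/p_y.
Hence y/x = ((3/5)·p_x/p_y)^(1/(0.25)), i.e. raised to the 4 power.
Substitute y = (y/x)·x into the budget: x* = M/(p_x + p_y·(y/x)).
Numerically y/x = 0.025875, so x* = 82/(5 + 7.48·0.025875) = 15.7888 and y* = 0.025875·15.7888 = 0.4085.

x* = 15.7888, y* = 0.4085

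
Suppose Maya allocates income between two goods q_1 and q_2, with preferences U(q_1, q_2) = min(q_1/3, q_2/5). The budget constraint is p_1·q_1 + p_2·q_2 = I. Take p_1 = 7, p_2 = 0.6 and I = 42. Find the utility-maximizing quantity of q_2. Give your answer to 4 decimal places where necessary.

Leontief preferences: the optimum is at the kink where q_1/3 = q_2/5, i.e. q_2 = (5/3)·q_1.
Budget: p_1·q_1 + p_2·(5/3)·q_1 = I, so (3·p_1 + 5·p_2)·q_1 = 3·I.
Demand: q_1*(p_1,p_2,I) = 3·I/(3·p_1 + 5·p_2), q_2* = 5·I/(3·p_1 + 5·p_2).
Here 3·7 + 5·0.6 = 24, giving q_2* = 8.75.

q_2* = 8.75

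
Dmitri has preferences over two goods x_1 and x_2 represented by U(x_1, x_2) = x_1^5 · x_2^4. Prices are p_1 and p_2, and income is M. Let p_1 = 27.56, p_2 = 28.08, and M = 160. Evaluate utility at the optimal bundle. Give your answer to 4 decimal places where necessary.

Demand: x_1*(p_1,p_2,M) = 5/9·M/p_1 and x_2* = 4/9·M/p_2.
At p_1=27.56, p_2=28.08, M=160: x_1* = 5/9·160/27.56 = 3.2253, x_2* = 2.5324.
Utility at the optimum: U(3.2253, 2.5324) = 14354.9858.

V = 14354.9858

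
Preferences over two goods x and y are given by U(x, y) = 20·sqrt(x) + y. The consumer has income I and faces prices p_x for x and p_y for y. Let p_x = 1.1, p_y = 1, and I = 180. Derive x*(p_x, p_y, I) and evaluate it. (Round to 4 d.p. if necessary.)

Set MRS = p_x/p_y: 10·x^(−1/2) = p_x/p_y.
Thus x* = (10·p_y/p_x)² — independent of I — with the rest of income spent on y.
Plugging in: x* = (10·1/1.1)² = 82.6446.

x* = 82.6446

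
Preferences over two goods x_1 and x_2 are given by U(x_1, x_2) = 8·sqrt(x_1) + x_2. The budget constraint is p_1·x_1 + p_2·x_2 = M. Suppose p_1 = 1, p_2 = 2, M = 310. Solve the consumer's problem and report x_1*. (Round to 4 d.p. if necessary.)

x_1* = 64

Set MRS = p_1/p_2: 4·x_1^(−1/2) = p_1/p_2.
Thus x_1* = (4·p_2/p_1)² — independent of M — with the rest of income spent on x_2.
Plugging in: x_1* = (4·2/1)² = 64.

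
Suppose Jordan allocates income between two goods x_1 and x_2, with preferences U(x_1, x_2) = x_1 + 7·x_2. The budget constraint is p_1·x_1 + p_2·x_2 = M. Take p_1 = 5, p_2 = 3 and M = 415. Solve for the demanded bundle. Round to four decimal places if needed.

Linear utility — the consumer picks whichever good has higher MU/price: 1/5 = 0.2 vs 7/3 = 2.3333.
x_2 gives more utility per dollar, so spend all income on x_2: x_2* = M/p_2, x_1* = 0.
Numerically: x_1* = 0, x_2* = 138.3333.

x_1* = 0, x_2* = 138.3333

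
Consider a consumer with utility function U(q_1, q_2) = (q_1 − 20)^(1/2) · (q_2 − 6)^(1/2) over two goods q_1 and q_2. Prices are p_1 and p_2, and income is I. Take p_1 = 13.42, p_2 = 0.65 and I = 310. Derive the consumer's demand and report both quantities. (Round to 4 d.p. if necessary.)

Let q_1' = q_1−20, q_2' = q_2−6. MRS = q_2'/q_1' = p_1/p_2.
After buying the subsistence bundle (20, 6), a share 0.5 of the remaining income goes to q_1: q_1* = 20 + 0.5·(I − 20p_1 − 6p_2)/p_1.
Discretionary income = 310 − 20·13.42 − 6·0.65 = 37.7; q_1* = 20 + 0.5·37.7/13.42 = 21.4046; q_2* = 6 + 0.5·37.7/0.65 = 35.

q_1* = 21.4046, q_2* = 35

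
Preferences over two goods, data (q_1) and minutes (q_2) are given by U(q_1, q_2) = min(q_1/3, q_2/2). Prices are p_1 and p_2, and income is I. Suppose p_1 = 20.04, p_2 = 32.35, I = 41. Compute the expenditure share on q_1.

Leontief preferences: the optimum is at the kink where q_1/3 = q_2/2, i.e. q_2 = (2/3)·q_1.
Budget: p_1·q_1 + p_2·(2/3)·q_1 = I, so (3·p_1 + 2·p_2)·q_1 = 3·I.
Demand: q_1*(p_1,p_2,I) = 3·I/(3·p_1 + 2·p_2), q_2* = 2·I/(3·p_1 + 2·p_2).
Here 3·20.04 + 2·32.35 = 124.82, giving q_1* = 0.9854 and q_2* = 0.6569.
Expenditure on q_1: 20.04·0.9854 = 19.7478; share = 0.4817.

share on q_1 = 0.4817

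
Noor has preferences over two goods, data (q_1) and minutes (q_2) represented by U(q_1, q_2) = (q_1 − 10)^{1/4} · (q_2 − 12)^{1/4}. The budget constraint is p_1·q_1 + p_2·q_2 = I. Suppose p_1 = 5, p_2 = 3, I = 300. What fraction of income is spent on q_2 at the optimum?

share on q_2 = 0.4767

Let q_1' = q_1−10, q_2' = q_2−12. MRS = q_2'/q_1' = p_1/p_2.
After buying the subsistence bundle (10, 12), a share 0.5 of the remaining income goes to q_1: q_1* = 10 + 0.5·(I − 10p_1 − 12p_2)/p_1.
Discretionary income = 300 − 10·5 − 12·3 = 214; q_1* = 10 + 0.5·214/5 = 31.4; q_2* = 12 + 0.5·214/3 = 47.6667.
Expenditure on q_2: 3·47.6667 = 143; share = 0.4767.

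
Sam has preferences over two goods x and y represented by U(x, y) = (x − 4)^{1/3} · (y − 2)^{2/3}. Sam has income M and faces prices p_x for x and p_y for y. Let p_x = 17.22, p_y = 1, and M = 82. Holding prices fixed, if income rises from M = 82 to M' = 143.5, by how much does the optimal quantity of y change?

MRS = (1/2)·(y−2)/(x−4). Tangency with p_x/p_y gives y−2 = 2·(p_x/p_y)·(x−4).
Substituting into the budget: x* = 4 + 1/3·(M − 4·p_x − 2·p_y)/p_x, and y* = 2 + 2/3·(…)/p_y.
Discretionary income = 82 − 4·17.22 − 2·1 = 11.12; y* = 2 + 2/3·11.12/1 = 9.4133.
At M' = 143.5: y* = 50.4133. Change: 50.4133 − 9.4133 = 41.

Δy* = 41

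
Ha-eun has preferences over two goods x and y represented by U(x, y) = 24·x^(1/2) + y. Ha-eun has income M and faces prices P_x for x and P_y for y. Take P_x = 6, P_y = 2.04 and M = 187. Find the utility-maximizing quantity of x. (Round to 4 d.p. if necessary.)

MU_x = 12/√x, MU_y = 1. Tangency: 12/√x = P_x/P_y.
Solve: √x = 12·P_y/P_x, so x*(P_x,P_y) = (12·P_y/P_x)², and y* = (M − P_x·x*)/P_y.
Plugging in: x* = (12·2.04/6)² = 16.6464.

x* = 16.6464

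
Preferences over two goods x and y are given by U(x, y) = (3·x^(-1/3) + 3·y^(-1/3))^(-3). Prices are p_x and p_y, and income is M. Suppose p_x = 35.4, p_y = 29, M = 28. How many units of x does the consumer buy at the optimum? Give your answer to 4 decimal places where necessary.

x* = 0.4053

MRS = MU_x/MU_y = (y/x)^(4/3). Set equal to p_x/p_y.
Solve for the ratio: y/x = [p_x/p_y]^(0.75).
Substitute y = (y/x)·x into the budget: x* = M/(p_x + p_y·(y/x)).
Numerically y/x = 1.161325, so x* = 28/(35.4 + 29·1.161325) = 0.4053.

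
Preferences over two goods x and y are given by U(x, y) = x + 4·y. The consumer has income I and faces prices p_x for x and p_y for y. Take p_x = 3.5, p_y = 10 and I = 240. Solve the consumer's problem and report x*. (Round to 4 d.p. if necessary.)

Linear utility — the consumer picks whichever good has higher MU/price: 1/3.5 = 0.2857 vs 4/10 = 0.4.
y gives more utility per dollar, so spend all income on y: y* = I/p_y, x* = 0.
Numerically: x* = 0, y* = 24.

x* = 0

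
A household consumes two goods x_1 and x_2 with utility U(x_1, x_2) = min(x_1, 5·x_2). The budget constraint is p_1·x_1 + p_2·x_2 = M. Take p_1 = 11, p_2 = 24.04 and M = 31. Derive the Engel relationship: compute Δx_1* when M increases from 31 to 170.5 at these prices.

Δx_1* = 8.8246

With perfect complements, no substitution: consume in ratio x_1:x_2 = 5:1.
Budget: p_1·x_1 + p_2·(1/5)·x_1 = M, so (5·p_1 + p_2)·x_1 = 5·M.
Demand: x_1*(p_1,p_2,M) = 5·M/(5·p_1 + p_2), x_2* = M/(5·p_1 + p_2).
Here 5·11 + 24.04 = 79.04, giving x_1* = 1.961.
At M' = 170.5: x_1* = 10.7857. Change: 10.7857 − 1.961 = 8.8246.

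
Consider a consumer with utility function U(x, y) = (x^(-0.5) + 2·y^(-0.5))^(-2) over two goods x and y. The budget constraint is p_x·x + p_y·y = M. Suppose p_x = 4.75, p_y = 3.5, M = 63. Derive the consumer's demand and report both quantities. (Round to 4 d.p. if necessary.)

MRS = MU_x/MU_y = (1/2)·(y/x)^(1.5). Set equal to p_x/p_y.
Solve for the ratio: y/x = [2·p_x/p_y]^(2/3).
With the ratio pinned down, the budget gives x* = M/(p_x + p_y·(y/x)) and y* = (y/x)·x*.
Numerically y/x = 1.945825, so x* = 63/(4.75 + 3.5·1.945825) = 5.4496 and y* = 1.945825·5.4496 = 10.6041.

x* = 5.4496, y* = 10.6041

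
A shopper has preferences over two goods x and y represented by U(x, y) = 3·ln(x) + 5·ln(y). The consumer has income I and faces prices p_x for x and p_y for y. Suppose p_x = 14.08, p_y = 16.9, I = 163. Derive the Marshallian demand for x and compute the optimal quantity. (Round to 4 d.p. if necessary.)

x* = 4.3413

Tangency: MRS = (3/5)·y/x = p_x/p_y.
So 3·p_y·y = 5·p_x·x; combined with the budget, a share 0.375 of income goes to x.
Demand: x*(p_x,p_y,I) = 0.375·I/p_x and y* = 0.625·I/p_y.
At p_x=14.08, p_y=16.9, I=163: x* = 0.375·163/14.08 = 4.3413.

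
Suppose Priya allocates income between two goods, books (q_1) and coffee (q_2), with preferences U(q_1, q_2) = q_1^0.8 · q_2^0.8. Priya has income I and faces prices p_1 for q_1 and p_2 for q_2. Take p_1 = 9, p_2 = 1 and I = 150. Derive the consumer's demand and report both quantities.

The MRS is q_2/q_1. Set MRS = p_1/p_2.
Rearranging, p_2·q_2 = p_1·q_1. Substituting into the budget gives p_1·q_1·(1 + 1) = I.
Demand: q_1*(p_1,p_2,I) = 0.5·I/p_1 and q_2* = 0.5·I/p_2.
At p_1=9, p_2=1, I=150: q_1* = 0.5·150/9 = 8.3333, q_2* = 75.

q_1* = 8.3333, q_2* = 75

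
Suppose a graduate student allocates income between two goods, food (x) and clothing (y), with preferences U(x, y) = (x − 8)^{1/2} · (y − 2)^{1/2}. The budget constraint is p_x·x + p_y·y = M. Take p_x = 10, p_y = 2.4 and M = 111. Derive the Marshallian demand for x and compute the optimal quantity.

x* = 9.31

After buying the subsistence bundle (8, 2), a share 0.5 of the remaining income goes to x: x* = 8 + 0.5·(M − 8p_x − 2p_y)/p_x.
Discretionary income = 111 − 8·10 − 2·2.4 = 26.2; x* = 8 + 0.5·26.2/10 = 9.31.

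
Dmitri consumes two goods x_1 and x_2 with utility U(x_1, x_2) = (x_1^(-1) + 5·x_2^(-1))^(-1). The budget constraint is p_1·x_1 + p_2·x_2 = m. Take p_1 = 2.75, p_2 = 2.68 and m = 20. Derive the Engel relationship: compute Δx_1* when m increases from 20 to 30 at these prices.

Δx_1* = 1.1337

Numerically x_2/x_1 = 2.265082, so x_1* = 20/(2.75 + 2.68·2.265082) = 2.2675.
At m' = 30: x_1* = 3.4012. Change: 3.4012 − 2.2675 = 1.1337.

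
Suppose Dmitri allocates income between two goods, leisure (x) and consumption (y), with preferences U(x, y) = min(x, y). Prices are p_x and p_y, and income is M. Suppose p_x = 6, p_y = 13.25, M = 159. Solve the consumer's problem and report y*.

y* = 8.2597

Leontief preferences: the optimum is at the kink where x/1 = y/1, i.e. y = x.
Budget: p_x·x + p_y·x = M, so (p_x + p_y)·x = M.
Demand: x*(p_x,p_y,M) = M/(p_x + p_y), y* = M/(p_x + p_y).
Here 6 + 13.25 = 19.25, giving y* = 8.2597.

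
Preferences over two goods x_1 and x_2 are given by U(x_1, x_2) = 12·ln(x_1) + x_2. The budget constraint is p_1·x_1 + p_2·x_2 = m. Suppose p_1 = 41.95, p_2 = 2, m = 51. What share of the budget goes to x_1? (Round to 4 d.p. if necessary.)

So x_1*(p_1,p_2) = 12·p_2/p_1, independent of income; and x_2* = (m − 12·p_2)/p_2.
At the given prices: x_1* = 12·2/41.95 = 0.5721, and x_2* = 13.5.
Expenditure on x_1: 41.95·0.5721 = 24; share = 0.4706.

share on x_1 = 0.4706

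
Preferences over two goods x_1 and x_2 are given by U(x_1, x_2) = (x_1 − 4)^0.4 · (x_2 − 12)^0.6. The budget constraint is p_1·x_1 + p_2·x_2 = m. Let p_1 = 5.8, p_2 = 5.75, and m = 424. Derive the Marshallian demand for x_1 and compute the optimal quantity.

This is Cobb-Douglas in (x_1−4, x_2−12): tangency gives 0.4·p_2·(x_2−12) = 0.6·p_1·(x_1−4).
After buying the subsistence bundle (4, 12), a share 0.4 of the remaining income goes to x_1: x_1* = 4 + 0.4·(m − 4p_1 − 12p_2)/p_1.
Discretionary income = 424 − 4·5.8 − 12·5.75 = 331.8; x_1* = 4 + 0.4·331.8/5.8 = 26.8828.

x_1* = 26.8828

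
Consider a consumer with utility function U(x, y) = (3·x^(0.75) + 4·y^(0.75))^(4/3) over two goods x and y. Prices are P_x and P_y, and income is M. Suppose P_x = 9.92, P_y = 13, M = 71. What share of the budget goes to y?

share on y = 0.5841

MU_x ∝ 3·x^(-0.25), MU_y ∝ 4·y^(-0.25), so MRS = (3/4)·(y/x)^(0.25) = P_x/P_y.
Solve for the ratio: y/x = [(4/3)·P_x/P_y]^(4).
Substitute y = (y/x)·x into the budget: x* = M/(P_x + P_y·(y/x)).
Numerically y/x = 1.071589, so x* = 71/(9.92 + 13·1.071589) = 2.9769 and y* = 1.071589·2.9769 = 3.19.
Expenditure on y: 13·3.19 = 41.4696; share = 0.5841.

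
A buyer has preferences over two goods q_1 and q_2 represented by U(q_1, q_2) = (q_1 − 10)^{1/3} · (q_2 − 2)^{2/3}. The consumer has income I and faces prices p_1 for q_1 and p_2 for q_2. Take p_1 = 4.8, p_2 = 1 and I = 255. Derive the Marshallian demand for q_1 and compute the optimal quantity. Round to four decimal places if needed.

Discretionary income = 255 − 10·4.8 − 2·1 = 205; q_1* = 10 + 1/3·205/4.8 = 24.2361.

q_1* = 24.2361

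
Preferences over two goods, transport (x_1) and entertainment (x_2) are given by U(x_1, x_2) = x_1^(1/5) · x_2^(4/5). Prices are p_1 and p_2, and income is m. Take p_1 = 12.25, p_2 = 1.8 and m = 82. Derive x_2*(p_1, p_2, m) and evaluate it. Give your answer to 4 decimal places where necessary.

The MRS is (1/4)·x_2/x_1. Set MRS = p_1/p_2.
So 0.2·p_2·x_2 = 0.8·p_1·x_1; combined with the budget, a share 0.2 of income goes to x_1.
Demand: x_1*(p_1,p_2,m) = 0.2·m/p_1 and x_2* = 0.8·m/p_2.
At p_1=12.25, p_2=1.8, m=82: x_2* = 0.8·82/1.8 = 36.4444.

x_2* = 36.4444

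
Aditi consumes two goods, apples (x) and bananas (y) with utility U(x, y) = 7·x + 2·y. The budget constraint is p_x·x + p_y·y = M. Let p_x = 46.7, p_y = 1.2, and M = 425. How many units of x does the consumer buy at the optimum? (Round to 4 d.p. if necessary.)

x* = 0

y gives more utility per dollar, so spend all income on y: y* = M/p_y, x* = 0.
Numerically: x* = 0, y* = 354.1667.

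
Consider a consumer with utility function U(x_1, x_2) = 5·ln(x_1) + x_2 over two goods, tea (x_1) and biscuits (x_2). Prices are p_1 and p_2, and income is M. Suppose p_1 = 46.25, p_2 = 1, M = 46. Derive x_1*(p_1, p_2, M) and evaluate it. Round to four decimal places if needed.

x_1* = 0.1081

Set MRS = p_1/p_2: (5/x_1)/1 = p_1/p_2.
So x_1*(p_1,p_2) = 5·p_2/p_1, independent of income; and x_2* = (M − 5·p_2)/p_2.
At the given prices: x_1* = 5·1/46.25 = 0.1081.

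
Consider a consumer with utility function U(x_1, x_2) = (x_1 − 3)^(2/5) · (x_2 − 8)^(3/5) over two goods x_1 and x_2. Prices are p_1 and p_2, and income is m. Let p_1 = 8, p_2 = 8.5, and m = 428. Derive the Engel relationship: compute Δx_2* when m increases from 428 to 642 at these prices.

Δx_2* = 15.1059

MRS = (2/3)·(x_2−8)/(x_1−3). Tangency with p_1/p_2 gives x_2−8 = (3/2)·(p_1/p_2)·(x_1−3).
After buying the subsistence bundle (3, 8), a share 0.4 of the remaining income goes to x_1: x_1* = 3 + 0.4·(m − 3p_1 − 8p_2)/p_1.
Discretionary income = 428 − 3·8 − 8·8.5 = 336; x_2* = 8 + 0.6·336/8.5 = 31.7176.
At m' = 642: x_2* = 46.8235. Change: 46.8235 − 31.7176 = 15.1059.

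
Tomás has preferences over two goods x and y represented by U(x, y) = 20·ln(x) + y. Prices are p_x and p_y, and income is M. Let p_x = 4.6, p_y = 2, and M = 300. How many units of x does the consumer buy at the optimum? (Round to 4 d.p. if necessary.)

x* = 8.6957

MU_x = 20/x, MU_y = 1. Tangency: 20/x = p_x/p_y.
So x*(p_x,p_y) = 20·p_y/p_x, independent of income; and y* = (M − 20·p_y)/p_y.
At the given prices: x* = 20·2/4.6 = 8.6957.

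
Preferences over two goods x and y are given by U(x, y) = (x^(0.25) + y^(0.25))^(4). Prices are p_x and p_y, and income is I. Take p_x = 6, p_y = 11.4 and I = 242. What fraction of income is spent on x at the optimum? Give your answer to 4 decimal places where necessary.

share on x = 0.5533

MRS = MU_x/MU_y = (y/x)^(0.75). Set equal to p_x/p_y.
Hence y/x = (p_x/p_y)^(1/(0.75)), i.e. raised to the 4/3 power.
With the ratio pinned down, the budget gives x* = I/(p_x + p_y·(y/x)) and y* = (y/x)·x*.
Numerically y/x = 0.424941, so x* = 242/(6 + 11.4·0.424941) = 22.3158 and y* = 0.424941·22.3158 = 9.4829.
Expenditure on x: 6·22.3158 = 133.8949; share = 0.5533.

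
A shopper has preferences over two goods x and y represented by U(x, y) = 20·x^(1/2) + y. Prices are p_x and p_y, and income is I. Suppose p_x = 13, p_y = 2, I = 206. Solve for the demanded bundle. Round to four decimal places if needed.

Set MRS = p_x/p_y: 10·x^(−1/2) = p_x/p_y.
Thus x* = (10·p_y/p_x)² — independent of I — with the rest of income spent on y.
Plugging in: x* = (10·2/13)² = 2.3669, y* = 87.6154.

x* = 2.3669, y* = 87.6154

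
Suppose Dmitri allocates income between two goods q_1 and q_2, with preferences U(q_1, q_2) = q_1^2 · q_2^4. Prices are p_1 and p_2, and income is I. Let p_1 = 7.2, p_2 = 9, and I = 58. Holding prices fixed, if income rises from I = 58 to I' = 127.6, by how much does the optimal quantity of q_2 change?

Tangency: MRS = (1/2)·q_2/q_1 = p_1/p_2.
Rearranging, p_2·q_2 = 2·p_1·q_1. Substituting into the budget gives p_1·q_1·(1 + 2) = I.
Demand: q_1*(p_1,p_2,I) = 1/3·I/p_1 and q_2* = 2/3·I/p_2.
At p_1=7.2, p_2=9, I=58: q_2* = 2/3·58/9 = 4.2963.
At I' = 127.6: q_2* = 9.4519. Change: 9.4519 − 4.2963 = 5.1556.

Δq_2* = 5.1556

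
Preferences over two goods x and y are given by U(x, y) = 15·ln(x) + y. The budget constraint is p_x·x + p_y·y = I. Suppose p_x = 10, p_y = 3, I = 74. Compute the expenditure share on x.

MU_x = 15/x, MU_y = 1. Tangency: 15/x = p_x/p_y.
So x*(p_x,p_y) = 15·p_y/p_x, independent of income; and y* = (I − 15·p_y)/p_y.
At the given prices: x* = 15·3/10 = 4.5, and y* = 9.6667.
Expenditure on x: 10·4.5 = 45; share = 0.6081.

share on x = 0.6081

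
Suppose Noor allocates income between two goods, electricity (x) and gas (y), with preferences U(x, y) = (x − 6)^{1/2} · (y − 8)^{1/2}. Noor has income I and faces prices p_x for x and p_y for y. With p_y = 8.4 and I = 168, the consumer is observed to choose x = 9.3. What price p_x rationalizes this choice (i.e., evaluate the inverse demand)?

p_x = 8

This is Cobb-Douglas in (x−6, y−8): tangency gives 0.5·p_y·(y−8) = 0.5·p_x·(x−6).
After buying the subsistence bundle (6, 8), a share 0.5 of the remaining income goes to x: x* = 6 + 0.5·(I − 6p_x − 8p_y)/p_x.
Set x* = 9.3 in the demand function and solve for p_x: p_x = 8.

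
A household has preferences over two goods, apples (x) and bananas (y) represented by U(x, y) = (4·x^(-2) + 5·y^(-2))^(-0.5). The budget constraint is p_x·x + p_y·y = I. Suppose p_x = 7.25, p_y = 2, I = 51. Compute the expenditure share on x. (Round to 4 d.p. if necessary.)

share on x = 0.6866

With the ratio pinned down, the budget gives x* = I/(p_x + p_y·(y/x)) and y* = (y/x)·x*.
Numerically y/x = 1.654776, so x* = 51/(7.25 + 2·1.654776) = 4.8297 and y* = 1.654776·4.8297 = 7.9922.
Expenditure on x: 7.25·4.8297 = 35.0157; share = 0.6866.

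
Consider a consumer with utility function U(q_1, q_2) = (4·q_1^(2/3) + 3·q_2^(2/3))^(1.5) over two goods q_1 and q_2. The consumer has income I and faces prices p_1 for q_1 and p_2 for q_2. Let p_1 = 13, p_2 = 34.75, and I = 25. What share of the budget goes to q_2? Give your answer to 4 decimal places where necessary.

From the CES first-order condition, (4/3)·(q_2/q_1)^(1/3) = p_1/p_2.
Solve for the ratio: q_2/q_1 = [(3/4)·p_1/p_2]^(3).
With the ratio pinned down, the budget gives q_1* = I/(p_1 + p_2·(q_2/q_1)) and q_2* = (q_2/q_1)·q_1*.
Numerically q_2/q_1 = 0.022088, so q_1* = 25/(13 + 34.75·0.022088) = 1.8159 and q_2* = 0.022088·1.8159 = 0.0401.
Expenditure on q_2: 34.75·0.0401 = 1.3938; share = 0.0558.

share on q_2 = 0.0558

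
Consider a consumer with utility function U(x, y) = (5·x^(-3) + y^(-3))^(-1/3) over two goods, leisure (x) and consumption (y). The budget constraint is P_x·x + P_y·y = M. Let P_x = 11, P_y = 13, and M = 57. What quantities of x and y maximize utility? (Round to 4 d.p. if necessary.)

x* = 2.9476, y* = 1.8905

With the ratio pinned down, the budget gives x* = M/(P_x + P_y·(y/x)) and y* = (y/x)·x*.
Numerically y/x = 0.641387, so x* = 57/(11 + 13·0.641387) = 2.9476 and y* = 0.641387·2.9476 = 1.8905.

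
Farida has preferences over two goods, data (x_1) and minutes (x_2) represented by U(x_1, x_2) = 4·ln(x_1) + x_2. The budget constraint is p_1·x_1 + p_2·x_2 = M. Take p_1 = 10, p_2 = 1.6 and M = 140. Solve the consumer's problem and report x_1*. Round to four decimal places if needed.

x_1* = 0.64

MU_x_1 = 4/x_1, MU_x_2 = 1. Tangency: 4/x_1 = p_1/p_2.
So x_1*(p_1,p_2) = 4·p_2/p_1, independent of income; and x_2* = (M − 4·p_2)/p_2.
At the given prices: x_1* = 4·1.6/10 = 0.64.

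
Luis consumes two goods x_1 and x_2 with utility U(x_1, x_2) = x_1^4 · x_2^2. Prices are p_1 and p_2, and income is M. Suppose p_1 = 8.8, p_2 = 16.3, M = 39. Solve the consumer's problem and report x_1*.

x_1* = 2.9545

Demand: x_1*(p_1,p_2,M) = 2/3·M/p_1 and x_2* = 1/3·M/p_2.
At p_1=8.8, p_2=16.3, M=39: x_1* = 2/3·39/8.8 = 2.9545.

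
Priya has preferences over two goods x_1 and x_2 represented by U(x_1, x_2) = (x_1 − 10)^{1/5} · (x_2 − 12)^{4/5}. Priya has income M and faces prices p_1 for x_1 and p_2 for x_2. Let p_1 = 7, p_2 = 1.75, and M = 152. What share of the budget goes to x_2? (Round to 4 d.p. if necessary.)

This is Cobb-Douglas in (x_1−10, x_2−12): tangency gives 0.2·p_2·(x_2−12) = 0.8·p_1·(x_1−10).
After buying the subsistence bundle (10, 12), a share 0.2 of the remaining income goes to x_1: x_1* = 10 + 0.2·(M − 10p_1 − 12p_2)/p_1.
Discretionary income = 152 − 10·7 − 12·1.75 = 61; x_1* = 10 + 0.2·61/7 = 11.7429; x_2* = 12 + 0.8·61/1.75 = 39.8857.
Expenditure on x_2: 1.75·39.8857 = 69.8; share = 0.4592.

share on x_2 = 0.4592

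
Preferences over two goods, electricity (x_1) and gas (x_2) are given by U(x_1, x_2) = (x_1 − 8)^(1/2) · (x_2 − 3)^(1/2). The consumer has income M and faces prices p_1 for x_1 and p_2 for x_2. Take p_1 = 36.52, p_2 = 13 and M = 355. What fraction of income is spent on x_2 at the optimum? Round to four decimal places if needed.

share on x_2 = 0.1434

This is Cobb-Douglas in (x_1−8, x_2−3): tangency gives 0.5·p_2·(x_2−3) = 0.5·p_1·(x_1−8).
Substituting into the budget: x_1* = 8 + 0.5·(M − 8·p_1 − 3·p_2)/p_1, and x_2* = 3 + 0.5·(…)/p_2.
Discretionary income = 355 − 8·36.52 − 3·13 = 23.84; x_1* = 8 + 0.5·23.84/36.52 = 8.3264; x_2* = 3 + 0.5·23.84/13 = 3.9169.
Expenditure on x_2: 13·3.9169 = 50.92; share = 0.1434.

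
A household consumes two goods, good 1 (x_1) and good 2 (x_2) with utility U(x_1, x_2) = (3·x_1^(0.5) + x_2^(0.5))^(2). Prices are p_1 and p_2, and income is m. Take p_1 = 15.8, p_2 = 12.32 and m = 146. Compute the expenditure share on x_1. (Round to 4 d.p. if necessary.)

MU_x_1 ∝ 3·x_1^(-0.5), MU_x_2 ∝ x_2^(-0.5), so MRS = 3·(x_2/x_1)^(0.5) = p_1/p_2.
Hence x_2/x_1 = ((1/3)·p_1/p_2)^(1/(0.5)), i.e. raised to the 2 power.
Substitute x_2 = (x_2/x_1)·x_1 into the budget: x_1* = m/(p_1 + p_2·(x_2/x_1)).
Numerically x_2/x_1 = 0.182747, so x_1* = 146/(15.8 + 12.32·0.182747) = 8.088 and x_2* = 0.182747·8.088 = 1.4781.
Expenditure on x_1: 15.8·8.088 = 127.7903; share = 0.8753.

share on x_1 = 0.8753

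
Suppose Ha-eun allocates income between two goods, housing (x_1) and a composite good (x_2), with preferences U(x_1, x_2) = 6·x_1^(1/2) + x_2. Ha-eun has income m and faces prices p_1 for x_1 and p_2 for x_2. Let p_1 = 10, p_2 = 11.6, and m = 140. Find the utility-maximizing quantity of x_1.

Solve: √x_1 = 3·p_2/p_1, so x_1*(p_1,p_2) = (3·p_2/p_1)², and x_2* = (m − p_1·x_1*)/p_2.
Plugging in: x_1* = (3·11.6/10)² = 12.1104.

x_1* = 12.1104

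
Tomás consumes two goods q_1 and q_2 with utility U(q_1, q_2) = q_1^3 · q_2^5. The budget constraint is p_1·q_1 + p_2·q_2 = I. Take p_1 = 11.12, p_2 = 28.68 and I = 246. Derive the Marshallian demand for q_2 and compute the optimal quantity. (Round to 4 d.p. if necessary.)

MU_q_1/MU_q_2 = (3·q_2)/(5·q_1); tangency sets this equal to p_1/p_2.
Rearranging, p_2·q_2 = (5/3)·p_1·q_1. Substituting into the budget gives p_1·q_1·(1 + (5/3)) = I.
Demand: q_1*(p_1,p_2,I) = 0.375·I/p_1 and q_2* = 0.625·I/p_2.
At p_1=11.12, p_2=28.68, I=246: q_2* = 0.625·246/28.68 = 5.3609.

q_2* = 5.3609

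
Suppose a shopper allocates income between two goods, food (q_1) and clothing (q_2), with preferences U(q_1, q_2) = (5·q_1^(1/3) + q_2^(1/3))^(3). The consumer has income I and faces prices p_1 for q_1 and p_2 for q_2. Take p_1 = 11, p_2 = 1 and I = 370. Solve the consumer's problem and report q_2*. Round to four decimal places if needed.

Substitute q_2 = (q_2/q_1)·q_1 into the budget: q_1* = I/(p_1 + p_2·(q_2/q_1)).
Numerically q_2/q_1 = 3.263127, so q_1* = 370/(11 + 1·3.263127) = 25.941 and q_2* = 3.263127·25.941 = 84.6488.

q_2* = 84.6488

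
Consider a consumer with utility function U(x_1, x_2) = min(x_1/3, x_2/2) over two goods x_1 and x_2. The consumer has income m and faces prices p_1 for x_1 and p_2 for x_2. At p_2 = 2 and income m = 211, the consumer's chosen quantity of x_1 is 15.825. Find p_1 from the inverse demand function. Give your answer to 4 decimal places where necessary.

With perfect complements, no substitution: consume in ratio x_1:x_2 = 3:2.
Budget: p_1·x_1 + p_2·(2/3)·x_1 = m, so (3·p_1 + 2·p_2)·x_1 = 3·m.
Demand: x_1*(p_1,p_2,m) = 3·m/(3·p_1 + 2·p_2), x_2* = 2·m/(3·p_1 + 2·p_2).
Set x_1* = 15.825 in the demand function and solve for p_1: p_1 = 12.

p_1 = 12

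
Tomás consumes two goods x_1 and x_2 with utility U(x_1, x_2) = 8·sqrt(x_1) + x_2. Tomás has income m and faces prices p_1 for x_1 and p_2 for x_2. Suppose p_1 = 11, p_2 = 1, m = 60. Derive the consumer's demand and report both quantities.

Thus x_1* = (4·p_2/p_1)² — independent of m — with the rest of income spent on x_2.
Plugging in: x_1* = (4·1/11)² = 0.1322, x_2* = 58.5455.

x_1* = 0.1322, x_2* = 58.5455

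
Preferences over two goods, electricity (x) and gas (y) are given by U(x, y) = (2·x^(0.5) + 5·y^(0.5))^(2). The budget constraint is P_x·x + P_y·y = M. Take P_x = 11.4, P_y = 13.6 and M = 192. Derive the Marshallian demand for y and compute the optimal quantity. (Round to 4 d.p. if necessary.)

MRS = MU_x/MU_y = (2/5)·(y/x)^(0.5). Set equal to P_x/P_y.
Solve for the ratio: y/x = [(5/2)·P_x/P_y]^(2).
With the ratio pinned down, the budget gives x* = M/(P_x + P_y·(y/x)) and y* = (y/x)·x*.
Numerically y/x = 4.39149, so x* = 192/(11.4 + 13.6·4.39149) = 2.6995 and y* = 4.39149·2.6995 = 11.8548.

y* = 11.8548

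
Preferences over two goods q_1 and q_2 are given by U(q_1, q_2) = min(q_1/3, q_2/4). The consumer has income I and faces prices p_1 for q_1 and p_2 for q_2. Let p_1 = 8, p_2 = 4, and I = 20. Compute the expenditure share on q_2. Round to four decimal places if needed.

Leontief preferences: the optimum is at the kink where q_1/3 = q_2/4, i.e. q_2 = (4/3)·q_1.
Budget: p_1·q_1 + p_2·(4/3)·q_1 = I, so (3·p_1 + 4·p_2)·q_1 = 3·I.
Demand: q_1*(p_1,p_2,I) = 3·I/(3·p_1 + 4·p_2), q_2* = 4·I/(3·p_1 + 4·p_2).
Here 3·8 + 4·4 = 40, giving q_1* = 1.5 and q_2* = 2.
Expenditure on q_2: 4·2 = 8; share = 0.4.

share on q_2 = 0.4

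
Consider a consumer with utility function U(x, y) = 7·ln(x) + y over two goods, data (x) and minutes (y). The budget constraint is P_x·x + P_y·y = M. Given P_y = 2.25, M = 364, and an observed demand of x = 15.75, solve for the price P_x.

P_x = 1

MU_x = 7/x, MU_y = 1. Tangency: 7/x = P_x/P_y.
So x*(P_x,P_y) = 7·P_y/P_x, independent of income; and y* = (M − 7·P_y)/P_y.
Set x* = 15.75 in the demand function and solve for P_x: P_x = 1.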